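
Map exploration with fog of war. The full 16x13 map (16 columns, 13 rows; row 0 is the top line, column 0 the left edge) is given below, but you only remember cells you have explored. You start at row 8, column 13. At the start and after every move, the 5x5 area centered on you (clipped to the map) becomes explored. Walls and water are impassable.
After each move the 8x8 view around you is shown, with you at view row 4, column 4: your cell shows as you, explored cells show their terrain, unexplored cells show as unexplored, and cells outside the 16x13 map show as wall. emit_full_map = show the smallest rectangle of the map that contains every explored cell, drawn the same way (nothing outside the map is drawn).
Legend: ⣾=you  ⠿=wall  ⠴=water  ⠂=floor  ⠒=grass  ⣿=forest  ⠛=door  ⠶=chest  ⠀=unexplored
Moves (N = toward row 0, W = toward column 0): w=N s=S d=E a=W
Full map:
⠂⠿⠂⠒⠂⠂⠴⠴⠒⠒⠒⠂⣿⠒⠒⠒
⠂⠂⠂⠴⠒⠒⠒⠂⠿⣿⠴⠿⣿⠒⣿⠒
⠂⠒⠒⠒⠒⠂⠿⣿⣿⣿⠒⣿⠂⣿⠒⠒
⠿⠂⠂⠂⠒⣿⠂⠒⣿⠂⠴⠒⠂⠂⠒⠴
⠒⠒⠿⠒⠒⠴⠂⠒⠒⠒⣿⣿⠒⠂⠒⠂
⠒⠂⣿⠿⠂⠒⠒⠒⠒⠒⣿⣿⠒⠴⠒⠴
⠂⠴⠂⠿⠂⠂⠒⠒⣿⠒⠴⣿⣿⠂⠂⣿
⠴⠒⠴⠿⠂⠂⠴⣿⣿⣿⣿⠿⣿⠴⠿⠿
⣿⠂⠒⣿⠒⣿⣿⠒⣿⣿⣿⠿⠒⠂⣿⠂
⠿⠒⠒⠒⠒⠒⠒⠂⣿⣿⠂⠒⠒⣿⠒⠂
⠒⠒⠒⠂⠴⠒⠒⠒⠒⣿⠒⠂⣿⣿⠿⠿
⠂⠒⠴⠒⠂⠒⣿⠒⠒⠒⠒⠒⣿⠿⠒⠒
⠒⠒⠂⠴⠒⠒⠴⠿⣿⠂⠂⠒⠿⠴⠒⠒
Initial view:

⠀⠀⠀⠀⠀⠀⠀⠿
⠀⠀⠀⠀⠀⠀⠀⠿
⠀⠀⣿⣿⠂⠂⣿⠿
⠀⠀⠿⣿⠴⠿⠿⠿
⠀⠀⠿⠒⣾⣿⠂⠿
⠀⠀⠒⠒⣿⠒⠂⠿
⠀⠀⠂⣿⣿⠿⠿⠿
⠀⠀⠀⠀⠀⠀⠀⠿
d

⠀⠀⠀⠀⠀⠀⠿⠿
⠀⠀⠀⠀⠀⠀⠿⠿
⠀⣿⣿⠂⠂⣿⠿⠿
⠀⠿⣿⠴⠿⠿⠿⠿
⠀⠿⠒⠂⣾⠂⠿⠿
⠀⠒⠒⣿⠒⠂⠿⠿
⠀⠂⣿⣿⠿⠿⠿⠿
⠀⠀⠀⠀⠀⠀⠿⠿

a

⠀⠀⠀⠀⠀⠀⠀⠿
⠀⠀⠀⠀⠀⠀⠀⠿
⠀⠀⣿⣿⠂⠂⣿⠿
⠀⠀⠿⣿⠴⠿⠿⠿
⠀⠀⠿⠒⣾⣿⠂⠿
⠀⠀⠒⠒⣿⠒⠂⠿
⠀⠀⠂⣿⣿⠿⠿⠿
⠀⠀⠀⠀⠀⠀⠀⠿

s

⠀⠀⠀⠀⠀⠀⠀⠿
⠀⠀⣿⣿⠂⠂⣿⠿
⠀⠀⠿⣿⠴⠿⠿⠿
⠀⠀⠿⠒⠂⣿⠂⠿
⠀⠀⠒⠒⣾⠒⠂⠿
⠀⠀⠂⣿⣿⠿⠿⠿
⠀⠀⠒⣿⠿⠒⠒⠿
⠀⠀⠀⠀⠀⠀⠀⠿

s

⠀⠀⣿⣿⠂⠂⣿⠿
⠀⠀⠿⣿⠴⠿⠿⠿
⠀⠀⠿⠒⠂⣿⠂⠿
⠀⠀⠒⠒⣿⠒⠂⠿
⠀⠀⠂⣿⣾⠿⠿⠿
⠀⠀⠒⣿⠿⠒⠒⠿
⠀⠀⠒⠿⠴⠒⠒⠿
⠿⠿⠿⠿⠿⠿⠿⠿

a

⠀⠀⠀⣿⣿⠂⠂⣿
⠀⠀⠀⠿⣿⠴⠿⠿
⠀⠀⣿⠿⠒⠂⣿⠂
⠀⠀⠂⠒⠒⣿⠒⠂
⠀⠀⠒⠂⣾⣿⠿⠿
⠀⠀⠒⠒⣿⠿⠒⠒
⠀⠀⠂⠒⠿⠴⠒⠒
⠿⠿⠿⠿⠿⠿⠿⠿

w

⠀⠀⠀⠀⠀⠀⠀⠀
⠀⠀⠀⣿⣿⠂⠂⣿
⠀⠀⣿⠿⣿⠴⠿⠿
⠀⠀⣿⠿⠒⠂⣿⠂
⠀⠀⠂⠒⣾⣿⠒⠂
⠀⠀⠒⠂⣿⣿⠿⠿
⠀⠀⠒⠒⣿⠿⠒⠒
⠀⠀⠂⠒⠿⠴⠒⠒

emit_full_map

⠀⣿⣿⠂⠂⣿
⣿⠿⣿⠴⠿⠿
⣿⠿⠒⠂⣿⠂
⠂⠒⣾⣿⠒⠂
⠒⠂⣿⣿⠿⠿
⠒⠒⣿⠿⠒⠒
⠂⠒⠿⠴⠒⠒

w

⠀⠀⠀⠀⠀⠀⠀⠀
⠀⠀⠀⠀⠀⠀⠀⠀
⠀⠀⠴⣿⣿⠂⠂⣿
⠀⠀⣿⠿⣿⠴⠿⠿
⠀⠀⣿⠿⣾⠂⣿⠂
⠀⠀⠂⠒⠒⣿⠒⠂
⠀⠀⠒⠂⣿⣿⠿⠿
⠀⠀⠒⠒⣿⠿⠒⠒

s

⠀⠀⠀⠀⠀⠀⠀⠀
⠀⠀⠴⣿⣿⠂⠂⣿
⠀⠀⣿⠿⣿⠴⠿⠿
⠀⠀⣿⠿⠒⠂⣿⠂
⠀⠀⠂⠒⣾⣿⠒⠂
⠀⠀⠒⠂⣿⣿⠿⠿
⠀⠀⠒⠒⣿⠿⠒⠒
⠀⠀⠂⠒⠿⠴⠒⠒

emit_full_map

⠴⣿⣿⠂⠂⣿
⣿⠿⣿⠴⠿⠿
⣿⠿⠒⠂⣿⠂
⠂⠒⣾⣿⠒⠂
⠒⠂⣿⣿⠿⠿
⠒⠒⣿⠿⠒⠒
⠂⠒⠿⠴⠒⠒


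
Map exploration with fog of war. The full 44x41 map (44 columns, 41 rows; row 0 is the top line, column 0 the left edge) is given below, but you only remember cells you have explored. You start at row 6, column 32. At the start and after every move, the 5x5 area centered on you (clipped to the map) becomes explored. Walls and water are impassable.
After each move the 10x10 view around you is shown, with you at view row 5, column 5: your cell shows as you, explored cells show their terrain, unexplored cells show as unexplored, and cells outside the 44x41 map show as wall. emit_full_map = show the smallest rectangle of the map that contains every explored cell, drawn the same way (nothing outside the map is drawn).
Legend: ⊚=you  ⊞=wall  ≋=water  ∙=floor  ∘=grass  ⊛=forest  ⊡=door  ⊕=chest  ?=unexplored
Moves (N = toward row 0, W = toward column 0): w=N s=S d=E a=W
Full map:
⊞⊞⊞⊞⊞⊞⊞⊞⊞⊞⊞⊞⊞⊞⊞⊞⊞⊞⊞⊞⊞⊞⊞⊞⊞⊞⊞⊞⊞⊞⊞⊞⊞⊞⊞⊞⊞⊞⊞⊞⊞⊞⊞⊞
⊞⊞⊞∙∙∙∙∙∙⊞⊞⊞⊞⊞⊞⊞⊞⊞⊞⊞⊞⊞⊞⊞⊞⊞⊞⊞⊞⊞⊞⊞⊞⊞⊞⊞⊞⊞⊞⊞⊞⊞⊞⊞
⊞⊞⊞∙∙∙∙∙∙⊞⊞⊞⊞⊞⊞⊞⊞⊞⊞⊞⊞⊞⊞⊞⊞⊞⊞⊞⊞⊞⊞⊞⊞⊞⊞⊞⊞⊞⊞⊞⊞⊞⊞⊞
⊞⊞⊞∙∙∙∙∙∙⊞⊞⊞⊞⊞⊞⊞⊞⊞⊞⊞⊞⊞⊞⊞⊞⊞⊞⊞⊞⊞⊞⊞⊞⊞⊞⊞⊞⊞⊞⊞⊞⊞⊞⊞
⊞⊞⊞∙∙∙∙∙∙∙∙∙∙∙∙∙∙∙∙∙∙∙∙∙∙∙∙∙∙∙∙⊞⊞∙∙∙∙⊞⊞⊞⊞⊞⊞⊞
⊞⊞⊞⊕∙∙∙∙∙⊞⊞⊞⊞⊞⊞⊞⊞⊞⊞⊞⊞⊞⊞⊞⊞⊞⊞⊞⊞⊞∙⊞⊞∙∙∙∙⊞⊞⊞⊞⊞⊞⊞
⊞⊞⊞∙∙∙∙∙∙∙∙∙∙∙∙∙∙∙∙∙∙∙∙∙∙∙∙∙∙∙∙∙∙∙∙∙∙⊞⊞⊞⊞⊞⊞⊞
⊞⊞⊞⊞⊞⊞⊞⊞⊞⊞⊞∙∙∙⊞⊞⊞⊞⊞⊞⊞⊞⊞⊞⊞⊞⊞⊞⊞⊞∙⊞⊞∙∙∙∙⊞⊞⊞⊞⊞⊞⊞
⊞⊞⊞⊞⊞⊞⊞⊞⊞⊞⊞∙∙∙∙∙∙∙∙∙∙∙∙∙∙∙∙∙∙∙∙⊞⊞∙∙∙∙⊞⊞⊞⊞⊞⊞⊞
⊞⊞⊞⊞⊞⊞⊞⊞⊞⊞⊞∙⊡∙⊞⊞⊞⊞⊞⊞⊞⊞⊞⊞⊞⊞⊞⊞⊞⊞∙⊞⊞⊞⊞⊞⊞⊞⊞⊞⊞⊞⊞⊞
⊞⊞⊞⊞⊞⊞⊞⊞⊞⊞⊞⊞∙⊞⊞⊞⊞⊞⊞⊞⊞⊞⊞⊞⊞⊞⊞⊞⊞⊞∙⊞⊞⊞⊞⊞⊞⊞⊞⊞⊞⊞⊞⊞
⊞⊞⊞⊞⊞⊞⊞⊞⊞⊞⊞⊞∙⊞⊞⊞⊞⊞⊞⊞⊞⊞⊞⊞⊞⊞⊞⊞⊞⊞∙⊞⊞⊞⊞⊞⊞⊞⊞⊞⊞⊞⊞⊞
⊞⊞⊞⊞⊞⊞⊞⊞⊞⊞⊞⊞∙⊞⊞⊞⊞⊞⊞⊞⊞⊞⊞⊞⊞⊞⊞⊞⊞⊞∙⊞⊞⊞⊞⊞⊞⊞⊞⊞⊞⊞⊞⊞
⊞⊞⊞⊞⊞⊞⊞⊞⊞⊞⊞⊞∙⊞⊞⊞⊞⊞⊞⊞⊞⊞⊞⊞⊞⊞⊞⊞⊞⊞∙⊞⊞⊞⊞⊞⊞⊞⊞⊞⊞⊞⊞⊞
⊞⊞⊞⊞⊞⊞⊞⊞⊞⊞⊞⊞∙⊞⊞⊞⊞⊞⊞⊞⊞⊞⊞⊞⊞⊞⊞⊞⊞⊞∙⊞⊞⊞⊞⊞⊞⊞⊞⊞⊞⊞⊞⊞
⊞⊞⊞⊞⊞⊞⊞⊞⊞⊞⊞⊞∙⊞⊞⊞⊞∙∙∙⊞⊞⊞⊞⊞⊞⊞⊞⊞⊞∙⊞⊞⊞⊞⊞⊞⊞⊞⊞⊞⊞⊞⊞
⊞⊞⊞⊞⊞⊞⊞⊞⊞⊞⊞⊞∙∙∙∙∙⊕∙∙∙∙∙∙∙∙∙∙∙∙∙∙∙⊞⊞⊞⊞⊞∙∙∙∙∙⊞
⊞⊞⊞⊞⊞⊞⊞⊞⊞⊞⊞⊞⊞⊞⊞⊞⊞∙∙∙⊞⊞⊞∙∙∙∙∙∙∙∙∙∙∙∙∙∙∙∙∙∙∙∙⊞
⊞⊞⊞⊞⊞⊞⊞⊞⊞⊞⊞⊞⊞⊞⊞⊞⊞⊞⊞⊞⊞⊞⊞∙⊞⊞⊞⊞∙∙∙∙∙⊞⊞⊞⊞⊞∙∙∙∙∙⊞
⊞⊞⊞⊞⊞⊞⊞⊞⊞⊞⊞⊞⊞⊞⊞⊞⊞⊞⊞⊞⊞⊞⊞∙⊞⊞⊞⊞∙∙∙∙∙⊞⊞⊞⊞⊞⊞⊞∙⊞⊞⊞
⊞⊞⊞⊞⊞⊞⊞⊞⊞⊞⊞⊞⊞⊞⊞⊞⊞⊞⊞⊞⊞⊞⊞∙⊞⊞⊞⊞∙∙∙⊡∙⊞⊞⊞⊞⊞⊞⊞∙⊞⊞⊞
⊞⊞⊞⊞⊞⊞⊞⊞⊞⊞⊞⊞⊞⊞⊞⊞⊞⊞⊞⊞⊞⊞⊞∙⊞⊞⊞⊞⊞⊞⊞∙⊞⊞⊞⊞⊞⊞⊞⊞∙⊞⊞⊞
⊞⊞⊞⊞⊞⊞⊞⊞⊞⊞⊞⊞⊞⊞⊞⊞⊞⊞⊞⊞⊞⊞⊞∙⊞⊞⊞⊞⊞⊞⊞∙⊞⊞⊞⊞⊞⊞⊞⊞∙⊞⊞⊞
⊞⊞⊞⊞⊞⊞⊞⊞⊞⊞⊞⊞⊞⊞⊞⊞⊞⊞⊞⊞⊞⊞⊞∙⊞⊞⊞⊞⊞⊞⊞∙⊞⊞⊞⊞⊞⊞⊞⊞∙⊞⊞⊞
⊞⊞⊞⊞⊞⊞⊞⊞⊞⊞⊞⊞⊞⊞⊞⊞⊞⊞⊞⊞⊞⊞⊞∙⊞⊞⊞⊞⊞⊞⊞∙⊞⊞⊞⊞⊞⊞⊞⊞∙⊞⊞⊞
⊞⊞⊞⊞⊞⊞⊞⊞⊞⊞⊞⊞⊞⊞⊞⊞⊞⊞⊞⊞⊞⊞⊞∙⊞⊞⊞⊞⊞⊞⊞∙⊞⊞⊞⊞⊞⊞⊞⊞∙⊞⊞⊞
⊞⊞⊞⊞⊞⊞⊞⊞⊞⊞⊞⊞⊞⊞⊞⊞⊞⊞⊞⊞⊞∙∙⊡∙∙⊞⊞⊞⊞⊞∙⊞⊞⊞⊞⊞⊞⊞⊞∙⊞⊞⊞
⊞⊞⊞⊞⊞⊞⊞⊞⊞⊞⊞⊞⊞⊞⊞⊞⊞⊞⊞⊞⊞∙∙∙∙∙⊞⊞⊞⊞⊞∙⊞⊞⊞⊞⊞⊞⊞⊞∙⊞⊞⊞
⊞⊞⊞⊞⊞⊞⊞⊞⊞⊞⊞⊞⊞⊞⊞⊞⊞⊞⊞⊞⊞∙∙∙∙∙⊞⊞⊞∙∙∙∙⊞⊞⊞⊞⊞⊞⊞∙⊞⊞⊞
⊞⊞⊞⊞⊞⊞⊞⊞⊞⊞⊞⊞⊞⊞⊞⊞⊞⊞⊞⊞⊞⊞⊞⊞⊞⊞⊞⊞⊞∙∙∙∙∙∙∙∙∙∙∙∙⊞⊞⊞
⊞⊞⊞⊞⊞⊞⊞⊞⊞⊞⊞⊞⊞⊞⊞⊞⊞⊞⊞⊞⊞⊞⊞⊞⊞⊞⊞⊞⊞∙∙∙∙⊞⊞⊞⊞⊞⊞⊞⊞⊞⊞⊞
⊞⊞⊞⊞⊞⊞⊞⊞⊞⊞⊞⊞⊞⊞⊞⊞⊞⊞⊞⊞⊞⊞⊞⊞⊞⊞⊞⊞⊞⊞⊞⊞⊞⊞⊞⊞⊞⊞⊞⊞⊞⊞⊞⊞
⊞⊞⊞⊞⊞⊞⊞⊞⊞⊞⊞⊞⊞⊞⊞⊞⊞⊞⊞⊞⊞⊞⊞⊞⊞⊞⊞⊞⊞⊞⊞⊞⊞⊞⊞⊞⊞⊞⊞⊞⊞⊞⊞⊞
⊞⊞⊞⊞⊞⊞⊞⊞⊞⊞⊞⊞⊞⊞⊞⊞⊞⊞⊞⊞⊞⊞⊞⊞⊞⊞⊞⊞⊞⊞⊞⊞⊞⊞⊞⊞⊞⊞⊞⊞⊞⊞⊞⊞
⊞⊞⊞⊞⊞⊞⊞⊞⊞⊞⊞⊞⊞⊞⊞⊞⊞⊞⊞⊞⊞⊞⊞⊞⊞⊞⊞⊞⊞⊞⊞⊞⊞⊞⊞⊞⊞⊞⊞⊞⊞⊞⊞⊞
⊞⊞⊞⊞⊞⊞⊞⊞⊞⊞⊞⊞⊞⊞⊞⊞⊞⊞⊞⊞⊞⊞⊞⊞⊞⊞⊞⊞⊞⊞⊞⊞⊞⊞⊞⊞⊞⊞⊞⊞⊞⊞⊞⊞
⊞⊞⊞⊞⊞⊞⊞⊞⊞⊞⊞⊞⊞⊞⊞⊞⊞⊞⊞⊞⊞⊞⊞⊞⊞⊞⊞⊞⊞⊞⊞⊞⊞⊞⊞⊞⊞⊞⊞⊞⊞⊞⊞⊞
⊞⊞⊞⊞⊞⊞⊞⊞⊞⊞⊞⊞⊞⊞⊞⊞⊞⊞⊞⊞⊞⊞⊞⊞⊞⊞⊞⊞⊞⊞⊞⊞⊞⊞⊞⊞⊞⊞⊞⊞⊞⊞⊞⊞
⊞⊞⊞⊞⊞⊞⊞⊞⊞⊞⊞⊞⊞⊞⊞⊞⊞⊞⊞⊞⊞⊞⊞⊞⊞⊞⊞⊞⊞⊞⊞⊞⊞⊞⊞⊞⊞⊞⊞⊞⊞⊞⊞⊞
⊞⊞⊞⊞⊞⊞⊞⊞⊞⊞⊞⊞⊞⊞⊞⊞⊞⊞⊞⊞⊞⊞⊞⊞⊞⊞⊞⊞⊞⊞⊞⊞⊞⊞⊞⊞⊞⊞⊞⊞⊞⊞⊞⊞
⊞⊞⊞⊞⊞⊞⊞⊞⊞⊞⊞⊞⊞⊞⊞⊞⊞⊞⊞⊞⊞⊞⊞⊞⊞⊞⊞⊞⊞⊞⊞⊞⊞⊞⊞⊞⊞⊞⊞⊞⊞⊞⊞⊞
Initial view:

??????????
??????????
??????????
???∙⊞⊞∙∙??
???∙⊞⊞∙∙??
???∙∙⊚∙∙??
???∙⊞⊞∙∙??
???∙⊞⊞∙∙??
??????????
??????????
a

??????????
??????????
??????????
???∙∙⊞⊞∙∙?
???⊞∙⊞⊞∙∙?
???∙∙⊚∙∙∙?
???⊞∙⊞⊞∙∙?
???∙∙⊞⊞∙∙?
??????????
??????????

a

??????????
??????????
??????????
???∙∙∙⊞⊞∙∙
???⊞⊞∙⊞⊞∙∙
???∙∙⊚∙∙∙∙
???⊞⊞∙⊞⊞∙∙
???∙∙∙⊞⊞∙∙
??????????
??????????

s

??????????
??????????
???∙∙∙⊞⊞∙∙
???⊞⊞∙⊞⊞∙∙
???∙∙∙∙∙∙∙
???⊞⊞⊚⊞⊞∙∙
???∙∙∙⊞⊞∙∙
???⊞⊞∙⊞⊞??
??????????
??????????

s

??????????
???∙∙∙⊞⊞∙∙
???⊞⊞∙⊞⊞∙∙
???∙∙∙∙∙∙∙
???⊞⊞∙⊞⊞∙∙
???∙∙⊚⊞⊞∙∙
???⊞⊞∙⊞⊞??
???⊞⊞∙⊞⊞??
??????????
??????????

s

???∙∙∙⊞⊞∙∙
???⊞⊞∙⊞⊞∙∙
???∙∙∙∙∙∙∙
???⊞⊞∙⊞⊞∙∙
???∙∙∙⊞⊞∙∙
???⊞⊞⊚⊞⊞??
???⊞⊞∙⊞⊞??
???⊞⊞∙⊞⊞??
??????????
??????????

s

???⊞⊞∙⊞⊞∙∙
???∙∙∙∙∙∙∙
???⊞⊞∙⊞⊞∙∙
???∙∙∙⊞⊞∙∙
???⊞⊞∙⊞⊞??
???⊞⊞⊚⊞⊞??
???⊞⊞∙⊞⊞??
???⊞⊞∙⊞⊞??
??????????
??????????

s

???∙∙∙∙∙∙∙
???⊞⊞∙⊞⊞∙∙
???∙∙∙⊞⊞∙∙
???⊞⊞∙⊞⊞??
???⊞⊞∙⊞⊞??
???⊞⊞⊚⊞⊞??
???⊞⊞∙⊞⊞??
???⊞⊞∙⊞⊞??
??????????
??????????

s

???⊞⊞∙⊞⊞∙∙
???∙∙∙⊞⊞∙∙
???⊞⊞∙⊞⊞??
???⊞⊞∙⊞⊞??
???⊞⊞∙⊞⊞??
???⊞⊞⊚⊞⊞??
???⊞⊞∙⊞⊞??
???⊞⊞∙⊞⊞??
??????????
??????????

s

???∙∙∙⊞⊞∙∙
???⊞⊞∙⊞⊞??
???⊞⊞∙⊞⊞??
???⊞⊞∙⊞⊞??
???⊞⊞∙⊞⊞??
???⊞⊞⊚⊞⊞??
???⊞⊞∙⊞⊞??
???⊞⊞∙⊞⊞??
??????????
??????????

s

???⊞⊞∙⊞⊞??
???⊞⊞∙⊞⊞??
???⊞⊞∙⊞⊞??
???⊞⊞∙⊞⊞??
???⊞⊞∙⊞⊞??
???⊞⊞⊚⊞⊞??
???⊞⊞∙⊞⊞??
???∙∙∙∙∙??
??????????
??????????

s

???⊞⊞∙⊞⊞??
???⊞⊞∙⊞⊞??
???⊞⊞∙⊞⊞??
???⊞⊞∙⊞⊞??
???⊞⊞∙⊞⊞??
???⊞⊞⊚⊞⊞??
???∙∙∙∙∙??
???∙∙∙∙∙??
??????????
??????????

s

???⊞⊞∙⊞⊞??
???⊞⊞∙⊞⊞??
???⊞⊞∙⊞⊞??
???⊞⊞∙⊞⊞??
???⊞⊞∙⊞⊞??
???∙∙⊚∙∙??
???∙∙∙∙∙??
???∙∙∙∙∙??
??????????
??????????

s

???⊞⊞∙⊞⊞??
???⊞⊞∙⊞⊞??
???⊞⊞∙⊞⊞??
???⊞⊞∙⊞⊞??
???∙∙∙∙∙??
???∙∙⊚∙∙??
???∙∙∙∙∙??
???∙∙∙∙∙??
??????????
??????????

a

????⊞⊞∙⊞⊞?
????⊞⊞∙⊞⊞?
????⊞⊞∙⊞⊞?
???⊞⊞⊞∙⊞⊞?
???∙∙∙∙∙∙?
???∙∙⊚∙∙∙?
???⊞∙∙∙∙∙?
???⊞∙∙∙∙∙?
??????????
??????????

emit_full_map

?∙∙∙⊞⊞∙∙
?⊞⊞∙⊞⊞∙∙
?∙∙∙∙∙∙∙
?⊞⊞∙⊞⊞∙∙
?∙∙∙⊞⊞∙∙
?⊞⊞∙⊞⊞??
?⊞⊞∙⊞⊞??
?⊞⊞∙⊞⊞??
?⊞⊞∙⊞⊞??
?⊞⊞∙⊞⊞??
?⊞⊞∙⊞⊞??
⊞⊞⊞∙⊞⊞??
∙∙∙∙∙∙??
∙∙⊚∙∙∙??
⊞∙∙∙∙∙??
⊞∙∙∙∙∙??

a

?????⊞⊞∙⊞⊞
?????⊞⊞∙⊞⊞
?????⊞⊞∙⊞⊞
???⊞⊞⊞⊞∙⊞⊞
???∙∙∙∙∙∙∙
???∙∙⊚∙∙∙∙
???⊞⊞∙∙∙∙∙
???⊞⊞∙∙∙∙∙
??????????
??????????

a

??????⊞⊞∙⊞
??????⊞⊞∙⊞
??????⊞⊞∙⊞
???⊞⊞⊞⊞⊞∙⊞
???∙∙∙∙∙∙∙
???∙∙⊚∙∙∙∙
???⊞⊞⊞∙∙∙∙
???⊞⊞⊞∙∙∙∙
??????????
??????????

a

???????⊞⊞∙
???????⊞⊞∙
???????⊞⊞∙
???⊞⊞⊞⊞⊞⊞∙
???∙∙∙∙∙∙∙
???∙∙⊚∙∙∙∙
???⊞⊞⊞⊞∙∙∙
???⊞⊞⊞⊞∙∙∙
??????????
??????????

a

????????⊞⊞
????????⊞⊞
????????⊞⊞
???⊞⊞⊞⊞⊞⊞⊞
???∙∙∙∙∙∙∙
???∙∙⊚∙∙∙∙
???∙⊞⊞⊞⊞∙∙
???∙⊞⊞⊞⊞∙∙
??????????
??????????

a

?????????⊞
?????????⊞
?????????⊞
???⊞⊞⊞⊞⊞⊞⊞
???∙∙∙∙∙∙∙
???⊞∙⊚∙∙∙∙
???⊞∙⊞⊞⊞⊞∙
???⊞∙⊞⊞⊞⊞∙
??????????
??????????

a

??????????
??????????
??????????
???⊞⊞⊞⊞⊞⊞⊞
???∙∙∙∙∙∙∙
???⊞⊞⊚∙∙∙∙
???⊞⊞∙⊞⊞⊞⊞
???⊞⊞∙⊞⊞⊞⊞
??????????
??????????

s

??????????
??????????
???⊞⊞⊞⊞⊞⊞⊞
???∙∙∙∙∙∙∙
???⊞⊞∙∙∙∙∙
???⊞⊞⊚⊞⊞⊞⊞
???⊞⊞∙⊞⊞⊞⊞
???⊞⊞∙⊞⊞??
??????????
??????????

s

??????????
???⊞⊞⊞⊞⊞⊞⊞
???∙∙∙∙∙∙∙
???⊞⊞∙∙∙∙∙
???⊞⊞∙⊞⊞⊞⊞
???⊞⊞⊚⊞⊞⊞⊞
???⊞⊞∙⊞⊞??
???⊞⊞∙⊞⊞??
??????????
??????????

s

???⊞⊞⊞⊞⊞⊞⊞
???∙∙∙∙∙∙∙
???⊞⊞∙∙∙∙∙
???⊞⊞∙⊞⊞⊞⊞
???⊞⊞∙⊞⊞⊞⊞
???⊞⊞⊚⊞⊞??
???⊞⊞∙⊞⊞??
???⊞⊞∙⊞⊞??
??????????
??????????

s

???∙∙∙∙∙∙∙
???⊞⊞∙∙∙∙∙
???⊞⊞∙⊞⊞⊞⊞
???⊞⊞∙⊞⊞⊞⊞
???⊞⊞∙⊞⊞??
???⊞⊞⊚⊞⊞??
???⊞⊞∙⊞⊞??
???⊞⊞∙⊞⊞??
??????????
??????????

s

???⊞⊞∙∙∙∙∙
???⊞⊞∙⊞⊞⊞⊞
???⊞⊞∙⊞⊞⊞⊞
???⊞⊞∙⊞⊞??
???⊞⊞∙⊞⊞??
???⊞⊞⊚⊞⊞??
???⊞⊞∙⊞⊞??
???⊞⊞∙⊞⊞??
??????????
??????????

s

???⊞⊞∙⊞⊞⊞⊞
???⊞⊞∙⊞⊞⊞⊞
???⊞⊞∙⊞⊞??
???⊞⊞∙⊞⊞??
???⊞⊞∙⊞⊞??
???⊞⊞⊚⊞⊞??
???⊞⊞∙⊞⊞??
???⊞⊞∙⊞⊞??
??????????
??????????

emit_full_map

???????∙∙∙⊞⊞∙∙
???????⊞⊞∙⊞⊞∙∙
???????∙∙∙∙∙∙∙
???????⊞⊞∙⊞⊞∙∙
???????∙∙∙⊞⊞∙∙
???????⊞⊞∙⊞⊞??
???????⊞⊞∙⊞⊞??
???????⊞⊞∙⊞⊞??
???????⊞⊞∙⊞⊞??
???????⊞⊞∙⊞⊞??
???????⊞⊞∙⊞⊞??
⊞⊞⊞⊞⊞⊞⊞⊞⊞∙⊞⊞??
∙∙∙∙∙∙∙∙∙∙∙∙??
⊞⊞∙∙∙∙∙∙∙∙∙∙??
⊞⊞∙⊞⊞⊞⊞∙∙∙∙∙??
⊞⊞∙⊞⊞⊞⊞∙∙∙∙∙??
⊞⊞∙⊞⊞?????????
⊞⊞∙⊞⊞?????????
⊞⊞∙⊞⊞?????????
⊞⊞⊚⊞⊞?????????
⊞⊞∙⊞⊞?????????
⊞⊞∙⊞⊞?????????

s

???⊞⊞∙⊞⊞⊞⊞
???⊞⊞∙⊞⊞??
???⊞⊞∙⊞⊞??
???⊞⊞∙⊞⊞??
???⊞⊞∙⊞⊞??
???⊞⊞⊚⊞⊞??
???⊞⊞∙⊞⊞??
???∙∙⊡∙∙??
??????????
??????????

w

???⊞⊞∙⊞⊞⊞⊞
???⊞⊞∙⊞⊞⊞⊞
???⊞⊞∙⊞⊞??
???⊞⊞∙⊞⊞??
???⊞⊞∙⊞⊞??
???⊞⊞⊚⊞⊞??
???⊞⊞∙⊞⊞??
???⊞⊞∙⊞⊞??
???∙∙⊡∙∙??
??????????

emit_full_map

???????∙∙∙⊞⊞∙∙
???????⊞⊞∙⊞⊞∙∙
???????∙∙∙∙∙∙∙
???????⊞⊞∙⊞⊞∙∙
???????∙∙∙⊞⊞∙∙
???????⊞⊞∙⊞⊞??
???????⊞⊞∙⊞⊞??
???????⊞⊞∙⊞⊞??
???????⊞⊞∙⊞⊞??
???????⊞⊞∙⊞⊞??
???????⊞⊞∙⊞⊞??
⊞⊞⊞⊞⊞⊞⊞⊞⊞∙⊞⊞??
∙∙∙∙∙∙∙∙∙∙∙∙??
⊞⊞∙∙∙∙∙∙∙∙∙∙??
⊞⊞∙⊞⊞⊞⊞∙∙∙∙∙??
⊞⊞∙⊞⊞⊞⊞∙∙∙∙∙??
⊞⊞∙⊞⊞?????????
⊞⊞∙⊞⊞?????????
⊞⊞∙⊞⊞?????????
⊞⊞⊚⊞⊞?????????
⊞⊞∙⊞⊞?????????
⊞⊞∙⊞⊞?????????
∙∙⊡∙∙?????????


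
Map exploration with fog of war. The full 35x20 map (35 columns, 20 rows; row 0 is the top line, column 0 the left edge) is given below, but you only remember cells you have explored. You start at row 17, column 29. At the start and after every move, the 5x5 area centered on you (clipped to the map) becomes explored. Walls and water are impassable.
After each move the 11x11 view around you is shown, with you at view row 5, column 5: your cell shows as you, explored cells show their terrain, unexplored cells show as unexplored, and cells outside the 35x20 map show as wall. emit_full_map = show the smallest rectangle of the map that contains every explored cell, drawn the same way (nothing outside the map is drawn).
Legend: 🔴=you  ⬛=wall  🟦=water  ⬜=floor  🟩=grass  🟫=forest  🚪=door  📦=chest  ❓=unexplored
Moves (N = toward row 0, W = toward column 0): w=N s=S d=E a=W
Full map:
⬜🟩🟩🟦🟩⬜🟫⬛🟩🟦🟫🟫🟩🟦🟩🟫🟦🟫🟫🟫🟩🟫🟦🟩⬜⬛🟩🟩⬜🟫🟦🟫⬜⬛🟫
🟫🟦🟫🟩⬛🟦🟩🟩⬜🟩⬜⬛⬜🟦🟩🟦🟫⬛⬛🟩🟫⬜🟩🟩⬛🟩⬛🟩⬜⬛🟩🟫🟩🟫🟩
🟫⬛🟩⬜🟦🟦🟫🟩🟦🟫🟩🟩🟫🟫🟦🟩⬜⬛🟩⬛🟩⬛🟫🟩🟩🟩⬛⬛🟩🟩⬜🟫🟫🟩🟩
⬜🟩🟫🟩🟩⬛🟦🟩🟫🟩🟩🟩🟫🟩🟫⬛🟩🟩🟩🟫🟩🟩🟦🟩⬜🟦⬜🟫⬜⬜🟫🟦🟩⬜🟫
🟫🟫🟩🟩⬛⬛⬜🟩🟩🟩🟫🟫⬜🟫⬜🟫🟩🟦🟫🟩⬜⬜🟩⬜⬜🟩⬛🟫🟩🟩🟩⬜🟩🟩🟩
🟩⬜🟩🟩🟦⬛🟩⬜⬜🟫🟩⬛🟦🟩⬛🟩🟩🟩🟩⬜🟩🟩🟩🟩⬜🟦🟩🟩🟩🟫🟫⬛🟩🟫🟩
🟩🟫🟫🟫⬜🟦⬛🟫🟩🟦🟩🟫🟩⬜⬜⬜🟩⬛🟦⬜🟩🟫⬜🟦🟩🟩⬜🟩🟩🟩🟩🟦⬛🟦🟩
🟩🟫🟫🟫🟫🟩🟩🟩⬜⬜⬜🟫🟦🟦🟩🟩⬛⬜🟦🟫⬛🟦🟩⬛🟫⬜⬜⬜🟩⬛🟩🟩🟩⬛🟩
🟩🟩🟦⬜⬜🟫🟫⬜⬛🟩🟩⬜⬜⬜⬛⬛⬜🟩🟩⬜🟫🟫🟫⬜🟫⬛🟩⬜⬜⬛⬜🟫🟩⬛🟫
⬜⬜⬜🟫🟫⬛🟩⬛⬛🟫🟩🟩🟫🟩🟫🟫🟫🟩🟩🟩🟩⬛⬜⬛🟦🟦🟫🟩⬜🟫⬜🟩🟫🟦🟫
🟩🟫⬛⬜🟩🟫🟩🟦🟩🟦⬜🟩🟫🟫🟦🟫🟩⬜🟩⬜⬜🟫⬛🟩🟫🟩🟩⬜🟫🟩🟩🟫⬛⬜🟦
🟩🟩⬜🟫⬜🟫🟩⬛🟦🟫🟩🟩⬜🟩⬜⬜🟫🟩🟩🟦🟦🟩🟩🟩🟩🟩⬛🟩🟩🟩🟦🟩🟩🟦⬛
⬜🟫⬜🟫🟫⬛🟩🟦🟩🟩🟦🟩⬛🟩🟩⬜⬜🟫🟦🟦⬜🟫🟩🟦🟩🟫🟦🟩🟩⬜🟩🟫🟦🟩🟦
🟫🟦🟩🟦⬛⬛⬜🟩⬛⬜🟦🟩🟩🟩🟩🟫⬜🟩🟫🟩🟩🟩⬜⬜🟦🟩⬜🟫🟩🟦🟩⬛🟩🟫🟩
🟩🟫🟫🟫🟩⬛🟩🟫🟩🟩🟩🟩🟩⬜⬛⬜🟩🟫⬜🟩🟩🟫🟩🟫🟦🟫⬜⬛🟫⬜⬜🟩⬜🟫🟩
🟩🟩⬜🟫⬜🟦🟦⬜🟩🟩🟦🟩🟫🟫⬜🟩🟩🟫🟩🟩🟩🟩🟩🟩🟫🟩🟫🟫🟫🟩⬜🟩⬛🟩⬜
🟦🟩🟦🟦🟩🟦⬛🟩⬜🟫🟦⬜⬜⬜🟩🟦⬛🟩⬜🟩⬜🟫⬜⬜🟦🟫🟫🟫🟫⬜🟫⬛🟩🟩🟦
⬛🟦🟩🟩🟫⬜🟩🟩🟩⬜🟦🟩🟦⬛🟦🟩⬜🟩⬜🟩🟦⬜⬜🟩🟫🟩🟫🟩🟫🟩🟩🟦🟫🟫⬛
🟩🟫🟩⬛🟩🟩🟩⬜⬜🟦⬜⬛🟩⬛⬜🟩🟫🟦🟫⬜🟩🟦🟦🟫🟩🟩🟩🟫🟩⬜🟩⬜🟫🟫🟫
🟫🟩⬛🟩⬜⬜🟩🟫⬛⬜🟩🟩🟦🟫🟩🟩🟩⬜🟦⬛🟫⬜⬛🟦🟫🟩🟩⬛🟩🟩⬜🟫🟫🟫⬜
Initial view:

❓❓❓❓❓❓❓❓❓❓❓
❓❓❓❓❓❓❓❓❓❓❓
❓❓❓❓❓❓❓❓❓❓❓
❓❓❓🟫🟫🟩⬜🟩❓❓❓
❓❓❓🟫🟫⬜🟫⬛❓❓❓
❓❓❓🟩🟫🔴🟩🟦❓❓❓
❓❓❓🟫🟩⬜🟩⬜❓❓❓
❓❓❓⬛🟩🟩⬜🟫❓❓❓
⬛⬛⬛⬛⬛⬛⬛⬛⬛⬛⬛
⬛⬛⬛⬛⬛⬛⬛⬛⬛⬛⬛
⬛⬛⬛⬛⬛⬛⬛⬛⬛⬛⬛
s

❓❓❓❓❓❓❓❓❓❓❓
❓❓❓❓❓❓❓❓❓❓❓
❓❓❓🟫🟫🟩⬜🟩❓❓❓
❓❓❓🟫🟫⬜🟫⬛❓❓❓
❓❓❓🟩🟫🟩🟩🟦❓❓❓
❓❓❓🟫🟩🔴🟩⬜❓❓❓
❓❓❓⬛🟩🟩⬜🟫❓❓❓
⬛⬛⬛⬛⬛⬛⬛⬛⬛⬛⬛
⬛⬛⬛⬛⬛⬛⬛⬛⬛⬛⬛
⬛⬛⬛⬛⬛⬛⬛⬛⬛⬛⬛
⬛⬛⬛⬛⬛⬛⬛⬛⬛⬛⬛

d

❓❓❓❓❓❓❓❓❓❓⬛
❓❓❓❓❓❓❓❓❓❓⬛
❓❓🟫🟫🟩⬜🟩❓❓❓⬛
❓❓🟫🟫⬜🟫⬛🟩❓❓⬛
❓❓🟩🟫🟩🟩🟦🟫❓❓⬛
❓❓🟫🟩⬜🔴⬜🟫❓❓⬛
❓❓⬛🟩🟩⬜🟫🟫❓❓⬛
⬛⬛⬛⬛⬛⬛⬛⬛⬛⬛⬛
⬛⬛⬛⬛⬛⬛⬛⬛⬛⬛⬛
⬛⬛⬛⬛⬛⬛⬛⬛⬛⬛⬛
⬛⬛⬛⬛⬛⬛⬛⬛⬛⬛⬛

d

❓❓❓❓❓❓❓❓❓⬛⬛
❓❓❓❓❓❓❓❓❓⬛⬛
❓🟫🟫🟩⬜🟩❓❓❓⬛⬛
❓🟫🟫⬜🟫⬛🟩🟩❓⬛⬛
❓🟩🟫🟩🟩🟦🟫🟫❓⬛⬛
❓🟫🟩⬜🟩🔴🟫🟫❓⬛⬛
❓⬛🟩🟩⬜🟫🟫🟫❓⬛⬛
⬛⬛⬛⬛⬛⬛⬛⬛⬛⬛⬛
⬛⬛⬛⬛⬛⬛⬛⬛⬛⬛⬛
⬛⬛⬛⬛⬛⬛⬛⬛⬛⬛⬛
⬛⬛⬛⬛⬛⬛⬛⬛⬛⬛⬛

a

❓❓❓❓❓❓❓❓❓❓⬛
❓❓❓❓❓❓❓❓❓❓⬛
❓❓🟫🟫🟩⬜🟩❓❓❓⬛
❓❓🟫🟫⬜🟫⬛🟩🟩❓⬛
❓❓🟩🟫🟩🟩🟦🟫🟫❓⬛
❓❓🟫🟩⬜🔴⬜🟫🟫❓⬛
❓❓⬛🟩🟩⬜🟫🟫🟫❓⬛
⬛⬛⬛⬛⬛⬛⬛⬛⬛⬛⬛
⬛⬛⬛⬛⬛⬛⬛⬛⬛⬛⬛
⬛⬛⬛⬛⬛⬛⬛⬛⬛⬛⬛
⬛⬛⬛⬛⬛⬛⬛⬛⬛⬛⬛

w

❓❓❓❓❓❓❓❓❓❓⬛
❓❓❓❓❓❓❓❓❓❓⬛
❓❓❓❓❓❓❓❓❓❓⬛
❓❓🟫🟫🟩⬜🟩⬛❓❓⬛
❓❓🟫🟫⬜🟫⬛🟩🟩❓⬛
❓❓🟩🟫🟩🔴🟦🟫🟫❓⬛
❓❓🟫🟩⬜🟩⬜🟫🟫❓⬛
❓❓⬛🟩🟩⬜🟫🟫🟫❓⬛
⬛⬛⬛⬛⬛⬛⬛⬛⬛⬛⬛
⬛⬛⬛⬛⬛⬛⬛⬛⬛⬛⬛
⬛⬛⬛⬛⬛⬛⬛⬛⬛⬛⬛

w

❓❓❓❓❓❓❓❓❓❓⬛
❓❓❓❓❓❓❓❓❓❓⬛
❓❓❓❓❓❓❓❓❓❓⬛
❓❓❓🟫⬜⬜🟩⬜❓❓⬛
❓❓🟫🟫🟩⬜🟩⬛❓❓⬛
❓❓🟫🟫⬜🔴⬛🟩🟩❓⬛
❓❓🟩🟫🟩🟩🟦🟫🟫❓⬛
❓❓🟫🟩⬜🟩⬜🟫🟫❓⬛
❓❓⬛🟩🟩⬜🟫🟫🟫❓⬛
⬛⬛⬛⬛⬛⬛⬛⬛⬛⬛⬛
⬛⬛⬛⬛⬛⬛⬛⬛⬛⬛⬛

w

❓❓❓❓❓❓❓❓❓❓⬛
❓❓❓❓❓❓❓❓❓❓⬛
❓❓❓❓❓❓❓❓❓❓⬛
❓❓❓🟩🟦🟩⬛🟩❓❓⬛
❓❓❓🟫⬜⬜🟩⬜❓❓⬛
❓❓🟫🟫🟩🔴🟩⬛❓❓⬛
❓❓🟫🟫⬜🟫⬛🟩🟩❓⬛
❓❓🟩🟫🟩🟩🟦🟫🟫❓⬛
❓❓🟫🟩⬜🟩⬜🟫🟫❓⬛
❓❓⬛🟩🟩⬜🟫🟫🟫❓⬛
⬛⬛⬛⬛⬛⬛⬛⬛⬛⬛⬛

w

❓❓❓❓❓❓❓❓❓❓⬛
❓❓❓❓❓❓❓❓❓❓⬛
❓❓❓❓❓❓❓❓❓❓⬛
❓❓❓🟩⬜🟩🟫🟦❓❓⬛
❓❓❓🟩🟦🟩⬛🟩❓❓⬛
❓❓❓🟫⬜🔴🟩⬜❓❓⬛
❓❓🟫🟫🟩⬜🟩⬛❓❓⬛
❓❓🟫🟫⬜🟫⬛🟩🟩❓⬛
❓❓🟩🟫🟩🟩🟦🟫🟫❓⬛
❓❓🟫🟩⬜🟩⬜🟫🟫❓⬛
❓❓⬛🟩🟩⬜🟫🟫🟫❓⬛

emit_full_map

❓🟩⬜🟩🟫🟦❓
❓🟩🟦🟩⬛🟩❓
❓🟫⬜🔴🟩⬜❓
🟫🟫🟩⬜🟩⬛❓
🟫🟫⬜🟫⬛🟩🟩
🟩🟫🟩🟩🟦🟫🟫
🟫🟩⬜🟩⬜🟫🟫
⬛🟩🟩⬜🟫🟫🟫

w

❓❓❓❓❓❓❓❓❓❓⬛
❓❓❓❓❓❓❓❓❓❓⬛
❓❓❓❓❓❓❓❓❓❓⬛
❓❓❓🟩🟩🟦🟩🟩❓❓⬛
❓❓❓🟩⬜🟩🟫🟦❓❓⬛
❓❓❓🟩🟦🔴⬛🟩❓❓⬛
❓❓❓🟫⬜⬜🟩⬜❓❓⬛
❓❓🟫🟫🟩⬜🟩⬛❓❓⬛
❓❓🟫🟫⬜🟫⬛🟩🟩❓⬛
❓❓🟩🟫🟩🟩🟦🟫🟫❓⬛
❓❓🟫🟩⬜🟩⬜🟫🟫❓⬛

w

❓❓❓❓❓❓❓❓❓❓⬛
❓❓❓❓❓❓❓❓❓❓⬛
❓❓❓❓❓❓❓❓❓❓⬛
❓❓❓🟫🟩🟩🟫⬛❓❓⬛
❓❓❓🟩🟩🟦🟩🟩❓❓⬛
❓❓❓🟩⬜🔴🟫🟦❓❓⬛
❓❓❓🟩🟦🟩⬛🟩❓❓⬛
❓❓❓🟫⬜⬜🟩⬜❓❓⬛
❓❓🟫🟫🟩⬜🟩⬛❓❓⬛
❓❓🟫🟫⬜🟫⬛🟩🟩❓⬛
❓❓🟩🟫🟩🟩🟦🟫🟫❓⬛

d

❓❓❓❓❓❓❓❓❓⬛⬛
❓❓❓❓❓❓❓❓❓⬛⬛
❓❓❓❓❓❓❓❓❓⬛⬛
❓❓🟫🟩🟩🟫⬛⬜❓⬛⬛
❓❓🟩🟩🟦🟩🟩🟦❓⬛⬛
❓❓🟩⬜🟩🔴🟦🟩❓⬛⬛
❓❓🟩🟦🟩⬛🟩🟫❓⬛⬛
❓❓🟫⬜⬜🟩⬜🟫❓⬛⬛
❓🟫🟫🟩⬜🟩⬛❓❓⬛⬛
❓🟫🟫⬜🟫⬛🟩🟩❓⬛⬛
❓🟩🟫🟩🟩🟦🟫🟫❓⬛⬛

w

❓❓❓❓❓❓❓❓❓⬛⬛
❓❓❓❓❓❓❓❓❓⬛⬛
❓❓❓❓❓❓❓❓❓⬛⬛
❓❓❓🟫⬜🟩🟫🟦❓⬛⬛
❓❓🟫🟩🟩🟫⬛⬜❓⬛⬛
❓❓🟩🟩🟦🔴🟩🟦❓⬛⬛
❓❓🟩⬜🟩🟫🟦🟩❓⬛⬛
❓❓🟩🟦🟩⬛🟩🟫❓⬛⬛
❓❓🟫⬜⬜🟩⬜🟫❓⬛⬛
❓🟫🟫🟩⬜🟩⬛❓❓⬛⬛
❓🟫🟫⬜🟫⬛🟩🟩❓⬛⬛

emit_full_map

❓❓🟫⬜🟩🟫🟦
❓🟫🟩🟩🟫⬛⬜
❓🟩🟩🟦🔴🟩🟦
❓🟩⬜🟩🟫🟦🟩
❓🟩🟦🟩⬛🟩🟫
❓🟫⬜⬜🟩⬜🟫
🟫🟫🟩⬜🟩⬛❓
🟫🟫⬜🟫⬛🟩🟩
🟩🟫🟩🟩🟦🟫🟫
🟫🟩⬜🟩⬜🟫🟫
⬛🟩🟩⬜🟫🟫🟫

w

❓❓❓❓❓❓❓❓❓⬛⬛
❓❓❓❓❓❓❓❓❓⬛⬛
❓❓❓❓❓❓❓❓❓⬛⬛
❓❓❓⬛⬜🟫🟩⬛❓⬛⬛
❓❓❓🟫⬜🟩🟫🟦❓⬛⬛
❓❓🟫🟩🟩🔴⬛⬜❓⬛⬛
❓❓🟩🟩🟦🟩🟩🟦❓⬛⬛
❓❓🟩⬜🟩🟫🟦🟩❓⬛⬛
❓❓🟩🟦🟩⬛🟩🟫❓⬛⬛
❓❓🟫⬜⬜🟩⬜🟫❓⬛⬛
❓🟫🟫🟩⬜🟩⬛❓❓⬛⬛

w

❓❓❓❓❓❓❓❓❓⬛⬛
❓❓❓❓❓❓❓❓❓⬛⬛
❓❓❓❓❓❓❓❓❓⬛⬛
❓❓❓⬛🟩🟩🟩⬛❓⬛⬛
❓❓❓⬛⬜🟫🟩⬛❓⬛⬛
❓❓❓🟫⬜🔴🟫🟦❓⬛⬛
❓❓🟫🟩🟩🟫⬛⬜❓⬛⬛
❓❓🟩🟩🟦🟩🟩🟦❓⬛⬛
❓❓🟩⬜🟩🟫🟦🟩❓⬛⬛
❓❓🟩🟦🟩⬛🟩🟫❓⬛⬛
❓❓🟫⬜⬜🟩⬜🟫❓⬛⬛

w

❓❓❓❓❓❓❓❓❓⬛⬛
❓❓❓❓❓❓❓❓❓⬛⬛
❓❓❓❓❓❓❓❓❓⬛⬛
❓❓❓🟩🟩🟦⬛🟦❓⬛⬛
❓❓❓⬛🟩🟩🟩⬛❓⬛⬛
❓❓❓⬛⬜🔴🟩⬛❓⬛⬛
❓❓❓🟫⬜🟩🟫🟦❓⬛⬛
❓❓🟫🟩🟩🟫⬛⬜❓⬛⬛
❓❓🟩🟩🟦🟩🟩🟦❓⬛⬛
❓❓🟩⬜🟩🟫🟦🟩❓⬛⬛
❓❓🟩🟦🟩⬛🟩🟫❓⬛⬛

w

❓❓❓❓❓❓❓❓❓⬛⬛
❓❓❓❓❓❓❓❓❓⬛⬛
❓❓❓❓❓❓❓❓❓⬛⬛
❓❓❓🟫🟫⬛🟩🟫❓⬛⬛
❓❓❓🟩🟩🟦⬛🟦❓⬛⬛
❓❓❓⬛🟩🔴🟩⬛❓⬛⬛
❓❓❓⬛⬜🟫🟩⬛❓⬛⬛
❓❓❓🟫⬜🟩🟫🟦❓⬛⬛
❓❓🟫🟩🟩🟫⬛⬜❓⬛⬛
❓❓🟩🟩🟦🟩🟩🟦❓⬛⬛
❓❓🟩⬜🟩🟫🟦🟩❓⬛⬛

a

❓❓❓❓❓❓❓❓❓❓⬛
❓❓❓❓❓❓❓❓❓❓⬛
❓❓❓❓❓❓❓❓❓❓⬛
❓❓❓🟩🟫🟫⬛🟩🟫❓⬛
❓❓❓🟩🟩🟩🟦⬛🟦❓⬛
❓❓❓🟩⬛🔴🟩🟩⬛❓⬛
❓❓❓⬜⬛⬜🟫🟩⬛❓⬛
❓❓❓⬜🟫⬜🟩🟫🟦❓⬛
❓❓❓🟫🟩🟩🟫⬛⬜❓⬛
❓❓❓🟩🟩🟦🟩🟩🟦❓⬛
❓❓❓🟩⬜🟩🟫🟦🟩❓⬛

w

❓❓❓❓❓❓❓❓❓❓⬛
❓❓❓❓❓❓❓❓❓❓⬛
❓❓❓❓❓❓❓❓❓❓⬛
❓❓❓🟩🟩🟩⬜🟩❓❓⬛
❓❓❓🟩🟫🟫⬛🟩🟫❓⬛
❓❓❓🟩🟩🔴🟦⬛🟦❓⬛
❓❓❓🟩⬛🟩🟩🟩⬛❓⬛
❓❓❓⬜⬛⬜🟫🟩⬛❓⬛
❓❓❓⬜🟫⬜🟩🟫🟦❓⬛
❓❓❓🟫🟩🟩🟫⬛⬜❓⬛
❓❓❓🟩🟩🟦🟩🟩🟦❓⬛

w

❓❓❓❓❓❓❓❓❓❓⬛
❓❓❓❓❓❓❓❓❓❓⬛
❓❓❓❓❓❓❓❓❓❓⬛
❓❓❓⬜⬜🟫🟦🟩❓❓⬛
❓❓❓🟩🟩🟩⬜🟩❓❓⬛
❓❓❓🟩🟫🔴⬛🟩🟫❓⬛
❓❓❓🟩🟩🟩🟦⬛🟦❓⬛
❓❓❓🟩⬛🟩🟩🟩⬛❓⬛
❓❓❓⬜⬛⬜🟫🟩⬛❓⬛
❓❓❓⬜🟫⬜🟩🟫🟦❓⬛
❓❓❓🟫🟩🟩🟫⬛⬜❓⬛

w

⬛⬛⬛⬛⬛⬛⬛⬛⬛⬛⬛
❓❓❓❓❓❓❓❓❓❓⬛
❓❓❓❓❓❓❓❓❓❓⬛
❓❓❓🟩🟩⬜🟫🟫❓❓⬛
❓❓❓⬜⬜🟫🟦🟩❓❓⬛
❓❓❓🟩🟩🔴⬜🟩❓❓⬛
❓❓❓🟩🟫🟫⬛🟩🟫❓⬛
❓❓❓🟩🟩🟩🟦⬛🟦❓⬛
❓❓❓🟩⬛🟩🟩🟩⬛❓⬛
❓❓❓⬜⬛⬜🟫🟩⬛❓⬛
❓❓❓⬜🟫⬜🟩🟫🟦❓⬛

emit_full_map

❓🟩🟩⬜🟫🟫❓
❓⬜⬜🟫🟦🟩❓
❓🟩🟩🔴⬜🟩❓
❓🟩🟫🟫⬛🟩🟫
❓🟩🟩🟩🟦⬛🟦
❓🟩⬛🟩🟩🟩⬛
❓⬜⬛⬜🟫🟩⬛
❓⬜🟫⬜🟩🟫🟦
❓🟫🟩🟩🟫⬛⬜
❓🟩🟩🟦🟩🟩🟦
❓🟩⬜🟩🟫🟦🟩
❓🟩🟦🟩⬛🟩🟫
❓🟫⬜⬜🟩⬜🟫
🟫🟫🟩⬜🟩⬛❓
🟫🟫⬜🟫⬛🟩🟩
🟩🟫🟩🟩🟦🟫🟫
🟫🟩⬜🟩⬜🟫🟫
⬛🟩🟩⬜🟫🟫🟫

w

⬛⬛⬛⬛⬛⬛⬛⬛⬛⬛⬛
⬛⬛⬛⬛⬛⬛⬛⬛⬛⬛⬛
❓❓❓❓❓❓❓❓❓❓⬛
❓❓❓⬜⬛🟩🟫🟩❓❓⬛
❓❓❓🟩🟩⬜🟫🟫❓❓⬛
❓❓❓⬜⬜🔴🟦🟩❓❓⬛
❓❓❓🟩🟩🟩⬜🟩❓❓⬛
❓❓❓🟩🟫🟫⬛🟩🟫❓⬛
❓❓❓🟩🟩🟩🟦⬛🟦❓⬛
❓❓❓🟩⬛🟩🟩🟩⬛❓⬛
❓❓❓⬜⬛⬜🟫🟩⬛❓⬛

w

⬛⬛⬛⬛⬛⬛⬛⬛⬛⬛⬛
⬛⬛⬛⬛⬛⬛⬛⬛⬛⬛⬛
⬛⬛⬛⬛⬛⬛⬛⬛⬛⬛⬛
❓❓❓⬜🟫🟦🟫⬜❓❓⬛
❓❓❓⬜⬛🟩🟫🟩❓❓⬛
❓❓❓🟩🟩🔴🟫🟫❓❓⬛
❓❓❓⬜⬜🟫🟦🟩❓❓⬛
❓❓❓🟩🟩🟩⬜🟩❓❓⬛
❓❓❓🟩🟫🟫⬛🟩🟫❓⬛
❓❓❓🟩🟩🟩🟦⬛🟦❓⬛
❓❓❓🟩⬛🟩🟩🟩⬛❓⬛

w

⬛⬛⬛⬛⬛⬛⬛⬛⬛⬛⬛
⬛⬛⬛⬛⬛⬛⬛⬛⬛⬛⬛
⬛⬛⬛⬛⬛⬛⬛⬛⬛⬛⬛
⬛⬛⬛⬛⬛⬛⬛⬛⬛⬛⬛
❓❓❓⬜🟫🟦🟫⬜❓❓⬛
❓❓❓⬜⬛🔴🟫🟩❓❓⬛
❓❓❓🟩🟩⬜🟫🟫❓❓⬛
❓❓❓⬜⬜🟫🟦🟩❓❓⬛
❓❓❓🟩🟩🟩⬜🟩❓❓⬛
❓❓❓🟩🟫🟫⬛🟩🟫❓⬛
❓❓❓🟩🟩🟩🟦⬛🟦❓⬛

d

⬛⬛⬛⬛⬛⬛⬛⬛⬛⬛⬛
⬛⬛⬛⬛⬛⬛⬛⬛⬛⬛⬛
⬛⬛⬛⬛⬛⬛⬛⬛⬛⬛⬛
⬛⬛⬛⬛⬛⬛⬛⬛⬛⬛⬛
❓❓⬜🟫🟦🟫⬜⬛❓⬛⬛
❓❓⬜⬛🟩🔴🟩🟫❓⬛⬛
❓❓🟩🟩⬜🟫🟫🟩❓⬛⬛
❓❓⬜⬜🟫🟦🟩⬜❓⬛⬛
❓❓🟩🟩🟩⬜🟩❓❓⬛⬛
❓❓🟩🟫🟫⬛🟩🟫❓⬛⬛
❓❓🟩🟩🟩🟦⬛🟦❓⬛⬛

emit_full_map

❓⬜🟫🟦🟫⬜⬛
❓⬜⬛🟩🔴🟩🟫
❓🟩🟩⬜🟫🟫🟩
❓⬜⬜🟫🟦🟩⬜
❓🟩🟩🟩⬜🟩❓
❓🟩🟫🟫⬛🟩🟫
❓🟩🟩🟩🟦⬛🟦
❓🟩⬛🟩🟩🟩⬛
❓⬜⬛⬜🟫🟩⬛
❓⬜🟫⬜🟩🟫🟦
❓🟫🟩🟩🟫⬛⬜
❓🟩🟩🟦🟩🟩🟦
❓🟩⬜🟩🟫🟦🟩
❓🟩🟦🟩⬛🟩🟫
❓🟫⬜⬜🟩⬜🟫
🟫🟫🟩⬜🟩⬛❓
🟫🟫⬜🟫⬛🟩🟩
🟩🟫🟩🟩🟦🟫🟫
🟫🟩⬜🟩⬜🟫🟫
⬛🟩🟩⬜🟫🟫🟫


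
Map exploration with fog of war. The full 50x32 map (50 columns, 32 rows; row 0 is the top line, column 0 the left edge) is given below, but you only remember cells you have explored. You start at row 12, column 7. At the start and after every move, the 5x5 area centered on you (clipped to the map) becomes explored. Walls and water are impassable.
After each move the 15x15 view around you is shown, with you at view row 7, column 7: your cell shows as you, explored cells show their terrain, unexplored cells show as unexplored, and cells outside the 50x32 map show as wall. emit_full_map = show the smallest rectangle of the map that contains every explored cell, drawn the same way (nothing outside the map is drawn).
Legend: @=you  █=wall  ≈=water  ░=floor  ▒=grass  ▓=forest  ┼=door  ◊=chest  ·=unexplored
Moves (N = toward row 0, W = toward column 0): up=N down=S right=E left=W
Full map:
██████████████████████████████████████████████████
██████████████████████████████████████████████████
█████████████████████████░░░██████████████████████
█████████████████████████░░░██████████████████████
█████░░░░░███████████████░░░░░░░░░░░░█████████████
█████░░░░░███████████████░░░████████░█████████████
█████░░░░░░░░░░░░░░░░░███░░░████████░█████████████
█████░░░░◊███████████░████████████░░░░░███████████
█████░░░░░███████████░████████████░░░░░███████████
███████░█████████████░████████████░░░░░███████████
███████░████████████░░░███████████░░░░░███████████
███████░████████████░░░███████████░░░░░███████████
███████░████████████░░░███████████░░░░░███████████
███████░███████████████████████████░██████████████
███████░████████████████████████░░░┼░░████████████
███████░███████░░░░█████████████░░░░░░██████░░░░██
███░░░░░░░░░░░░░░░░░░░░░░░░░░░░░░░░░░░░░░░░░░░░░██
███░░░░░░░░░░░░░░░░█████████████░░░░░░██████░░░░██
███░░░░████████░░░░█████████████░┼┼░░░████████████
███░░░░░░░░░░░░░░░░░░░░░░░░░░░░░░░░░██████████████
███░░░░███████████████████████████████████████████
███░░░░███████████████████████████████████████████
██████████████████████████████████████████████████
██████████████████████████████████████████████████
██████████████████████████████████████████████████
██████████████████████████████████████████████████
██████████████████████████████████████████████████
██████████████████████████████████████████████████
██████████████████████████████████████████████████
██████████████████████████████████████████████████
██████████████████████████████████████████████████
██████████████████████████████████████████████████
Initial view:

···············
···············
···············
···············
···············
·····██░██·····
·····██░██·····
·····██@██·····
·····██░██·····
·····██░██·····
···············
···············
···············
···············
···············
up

···············
···············
···············
···············
···············
·····██░██·····
·····██░██·····
·····██@██·····
·····██░██·····
·····██░██·····
·····██░██·····
···············
···············
···············
···············

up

···············
···············
···············
···············
···············
·····░░░░░·····
·····██░██·····
·····██@██·····
·····██░██·····
·····██░██·····
·····██░██·····
·····██░██·····
···············
···············
···············

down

···············
···············
···············
···············
·····░░░░░·····
·····██░██·····
·····██░██·····
·····██@██·····
·····██░██·····
·····██░██·····
·····██░██·····
···············
···············
···············
···············

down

···············
···············
···············
·····░░░░░·····
·····██░██·····
·····██░██·····
·····██░██·····
·····██@██·····
·····██░██·····
·····██░██·····
···············
···············
···············
···············
···············

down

···············
···············
·····░░░░░·····
·····██░██·····
·····██░██·····
·····██░██·····
·····██░██·····
·····██@██·····
·····██░██·····
·····██░██·····
···············
···············
···············
···············
···············

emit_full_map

░░░░░
██░██
██░██
██░██
██░██
██@██
██░██
██░██

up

···············
···············
···············
·····░░░░░·····
·····██░██·····
·····██░██·····
·····██░██·····
·····██@██·····
·····██░██·····
·····██░██·····
·····██░██·····
···············
···············
···············
···············

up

···············
···············
···············
···············
·····░░░░░·····
·····██░██·····
·····██░██·····
·····██@██·····
·····██░██·····
·····██░██·····
·····██░██·····
·····██░██·····
···············
···············
···············

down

···············
···············
···············
·····░░░░░·····
·····██░██·····
·····██░██·····
·····██░██·····
·····██@██·····
·····██░██·····
·····██░██·····
·····██░██·····
···············
···············
···············
···············

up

···············
···············
···············
···············
·····░░░░░·····
·····██░██·····
·····██░██·····
·····██@██·····
·····██░██·····
·····██░██·····
·····██░██·····
·····██░██·····
···············
···············
···············
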